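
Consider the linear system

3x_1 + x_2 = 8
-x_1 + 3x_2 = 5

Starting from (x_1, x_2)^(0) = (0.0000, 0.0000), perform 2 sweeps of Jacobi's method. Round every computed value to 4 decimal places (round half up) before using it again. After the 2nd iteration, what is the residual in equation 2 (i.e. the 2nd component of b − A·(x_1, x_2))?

Iteration 1:
  x_1 = (8 - (1)·0.0000) / (3) = 2.6667
  x_2 = (5 - (-1)·0.0000) / (3) = 1.6667
Iteration 2:
  x_1 = (8 - (1)·1.6667) / (3) = 2.1111
  x_2 = (5 - (-1)·2.6667) / (3) = 2.5556
Residual b − A·x = (-0.8889, -0.5557)

-0.5557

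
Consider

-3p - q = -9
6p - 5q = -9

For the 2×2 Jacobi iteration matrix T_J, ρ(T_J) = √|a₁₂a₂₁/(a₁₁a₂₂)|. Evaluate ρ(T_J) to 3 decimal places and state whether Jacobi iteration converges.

0.632

a₁₂a₂₁/(a₁₁a₂₂) = (-1)·(6) / ((-3)·(-5)) = -0.400000
ρ = √|-0.400000| = √0.400000 = 0.632
ρ < 1, so Jacobi converges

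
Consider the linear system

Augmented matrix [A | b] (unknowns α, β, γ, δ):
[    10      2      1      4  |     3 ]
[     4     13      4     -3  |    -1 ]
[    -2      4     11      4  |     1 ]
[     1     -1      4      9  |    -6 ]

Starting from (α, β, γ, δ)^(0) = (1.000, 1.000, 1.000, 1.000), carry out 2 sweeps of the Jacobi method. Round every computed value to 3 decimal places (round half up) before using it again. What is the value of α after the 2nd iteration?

0.882

Iteration 1:
  α = (3 - (2)·1.000 - (1)·1.000 - (4)·1.000) / (10) = -0.400
  β = (-1 - (4)·1.000 - (4)·1.000 - (-3)·1.000) / (13) = -0.462
  γ = (1 - (-2)·1.000 - (4)·1.000 - (4)·1.000) / (11) = -0.455
  δ = (-6 - (1)·1.000 - (-1)·1.000 - (4)·1.000) / (9) = -1.111
Iteration 2:
  α = (3 - (2)·-0.462 - (1)·-0.455 - (4)·-1.111) / (10) = 0.882
  β = (-1 - (4)·-0.400 - (4)·-0.455 - (-3)·-1.111) / (13) = -0.070
  γ = (1 - (-2)·-0.400 - (4)·-0.462 - (4)·-1.111) / (11) = 0.590
  δ = (-6 - (1)·-0.400 - (-1)·-0.462 - (4)·-0.455) / (9) = -0.471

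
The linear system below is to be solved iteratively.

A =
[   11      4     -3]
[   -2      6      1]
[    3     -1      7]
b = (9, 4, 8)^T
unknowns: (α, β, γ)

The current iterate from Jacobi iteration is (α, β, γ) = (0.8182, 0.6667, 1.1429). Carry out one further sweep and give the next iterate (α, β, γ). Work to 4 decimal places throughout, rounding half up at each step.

(0.8874, 0.7489, 0.8874)

One sweep:
  α = (9 - (4)·0.6667 - (-3)·1.1429) / (11) = 0.8874
  β = (4 - (-2)·0.8182 - (1)·1.1429) / (6) = 0.7489
  γ = (8 - (3)·0.8182 - (-1)·0.6667) / (7) = 0.8874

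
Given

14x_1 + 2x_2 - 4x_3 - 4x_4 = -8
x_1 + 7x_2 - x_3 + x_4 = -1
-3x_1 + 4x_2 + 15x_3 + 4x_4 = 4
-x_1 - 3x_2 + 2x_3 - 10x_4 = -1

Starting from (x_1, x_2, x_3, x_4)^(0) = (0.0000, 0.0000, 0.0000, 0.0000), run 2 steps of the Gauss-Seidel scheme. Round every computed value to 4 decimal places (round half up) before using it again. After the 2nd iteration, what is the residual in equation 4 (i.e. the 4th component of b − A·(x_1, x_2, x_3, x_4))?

Iteration 1:
  x_1 = (-8 - (2)·0.0000 - (-4)·0.0000 - (-4)·0.0000) / (14) = -0.5714
  x_2 = (-1 - (1)·-0.5714 - (-1)·0.0000 - (1)·0.0000) / (7) = -0.0612
  x_3 = (4 - (-3)·-0.5714 - (4)·-0.0612 - (4)·0.0000) / (15) = 0.1687
  x_4 = (-1 - (-1)·-0.5714 - (-3)·-0.0612 - (2)·0.1687) / (-10) = 0.2092
Iteration 2:
  x_1 = (-8 - (2)·-0.0612 - (-4)·0.1687 - (-4)·0.2092) / (14) = -0.4547
  x_2 = (-1 - (1)·-0.4547 - (-1)·0.1687 - (1)·0.2092) / (7) = -0.0837
  x_3 = (4 - (-3)·-0.4547 - (4)·-0.0837 - (4)·0.2092) / (15) = 0.1423
  x_4 = (-1 - (-1)·-0.4547 - (-3)·-0.0837 - (2)·0.1423) / (-10) = 0.1990
Residual b − A·x = (-0.1016, -0.0161, 0.0402, -0.0004)

-0.0004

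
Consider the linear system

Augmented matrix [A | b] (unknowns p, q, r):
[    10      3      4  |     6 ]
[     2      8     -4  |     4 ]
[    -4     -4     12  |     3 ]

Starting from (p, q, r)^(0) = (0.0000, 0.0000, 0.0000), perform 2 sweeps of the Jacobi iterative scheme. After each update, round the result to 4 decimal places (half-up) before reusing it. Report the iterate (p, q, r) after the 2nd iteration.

(0.3500, 0.4750, 0.6167)

Iteration 1:
  p = (6 - (3)·0.0000 - (4)·0.0000) / (10) = 0.6000
  q = (4 - (2)·0.0000 - (-4)·0.0000) / (8) = 0.5000
  r = (3 - (-4)·0.0000 - (-4)·0.0000) / (12) = 0.2500
Iteration 2:
  p = (6 - (3)·0.5000 - (4)·0.2500) / (10) = 0.3500
  q = (4 - (2)·0.6000 - (-4)·0.2500) / (8) = 0.4750
  r = (3 - (-4)·0.6000 - (-4)·0.5000) / (12) = 0.6167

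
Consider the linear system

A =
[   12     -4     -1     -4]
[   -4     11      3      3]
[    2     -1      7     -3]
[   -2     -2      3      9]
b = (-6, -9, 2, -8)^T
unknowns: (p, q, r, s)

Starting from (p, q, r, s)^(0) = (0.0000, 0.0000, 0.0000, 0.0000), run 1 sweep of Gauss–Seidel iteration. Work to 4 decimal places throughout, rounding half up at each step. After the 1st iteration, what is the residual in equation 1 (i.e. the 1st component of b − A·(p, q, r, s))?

-8.9843

Iteration 1:
  p = (-6 - (-4)·0.0000 - (-1)·0.0000 - (-4)·0.0000) / (12) = -0.5000
  q = (-9 - (-4)·-0.5000 - (3)·0.0000 - (3)·0.0000) / (11) = -1.0000
  r = (2 - (2)·-0.5000 - (-1)·-1.0000 - (-3)·0.0000) / (7) = 0.2857
  s = (-8 - (-2)·-0.5000 - (-2)·-1.0000 - (3)·0.2857) / (9) = -1.3175
Residual b − A·x = (-8.9843, 3.0954, -3.9524, 0.0004)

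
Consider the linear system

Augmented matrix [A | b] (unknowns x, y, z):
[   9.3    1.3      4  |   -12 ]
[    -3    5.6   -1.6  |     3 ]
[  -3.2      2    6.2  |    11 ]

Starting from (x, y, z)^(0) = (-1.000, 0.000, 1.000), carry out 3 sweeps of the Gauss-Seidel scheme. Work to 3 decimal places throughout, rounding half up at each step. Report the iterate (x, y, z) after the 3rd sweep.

(-1.682, -0.096, 0.937)

Iteration 1:
  x = (-12 - (1.3)·0.000 - (4)·1.000) / (9.3) = -1.720
  y = (3 - (-3)·-1.720 - (-1.6)·1.000) / (5.6) = -0.100
  z = (11 - (-3.2)·-1.720 - (2)·-0.100) / (6.2) = 0.919
Iteration 2:
  x = (-12 - (1.3)·-0.100 - (4)·0.919) / (9.3) = -1.672
  y = (3 - (-3)·-1.672 - (-1.6)·0.919) / (5.6) = -0.097
  z = (11 - (-3.2)·-1.672 - (2)·-0.097) / (6.2) = 0.943
Iteration 3:
  x = (-12 - (1.3)·-0.097 - (4)·0.943) / (9.3) = -1.682
  y = (3 - (-3)·-1.682 - (-1.6)·0.943) / (5.6) = -0.096
  z = (11 - (-3.2)·-1.682 - (2)·-0.096) / (6.2) = 0.937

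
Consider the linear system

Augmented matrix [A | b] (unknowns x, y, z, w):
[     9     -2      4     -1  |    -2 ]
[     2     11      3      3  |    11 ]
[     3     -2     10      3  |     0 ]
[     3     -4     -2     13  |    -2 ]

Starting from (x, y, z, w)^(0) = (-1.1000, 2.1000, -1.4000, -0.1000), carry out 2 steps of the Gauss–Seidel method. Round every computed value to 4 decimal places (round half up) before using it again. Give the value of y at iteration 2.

0.9740

Iteration 1:
  x = (-2 - (-2)·2.1000 - (4)·-1.4000 - (-1)·-0.1000) / (9) = 0.8556
  y = (11 - (2)·0.8556 - (3)·-1.4000 - (3)·-0.1000) / (11) = 1.2535
  z = (0 - (3)·0.8556 - (-2)·1.2535 - (3)·-0.1000) / (10) = 0.0240
  w = (-2 - (3)·0.8556 - (-4)·1.2535 - (-2)·0.0240) / (13) = 0.0381
Iteration 2:
  x = (-2 - (-2)·1.2535 - (4)·0.0240 - (-1)·0.0381) / (9) = 0.0499
  y = (11 - (2)·0.0499 - (3)·0.0240 - (3)·0.0381) / (11) = 0.9740
  z = (0 - (3)·0.0499 - (-2)·0.9740 - (3)·0.0381) / (10) = 0.1684
  w = (-2 - (3)·0.0499 - (-4)·0.9740 - (-2)·0.1684) / (13) = 0.1602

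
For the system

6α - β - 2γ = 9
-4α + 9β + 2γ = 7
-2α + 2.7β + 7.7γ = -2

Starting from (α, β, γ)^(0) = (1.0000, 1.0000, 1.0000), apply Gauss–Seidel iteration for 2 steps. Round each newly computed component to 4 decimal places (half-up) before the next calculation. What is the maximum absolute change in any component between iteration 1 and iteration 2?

0.3415

Iteration 1:
  α = (9 - (-1)·1.0000 - (-2)·1.0000) / (6) = 2.0000
  β = (7 - (-4)·2.0000 - (2)·1.0000) / (9) = 1.4444
  γ = (-2 - (-2)·2.0000 - (2.7)·1.4444) / (7.7) = -0.2467
Iteration 2:
  α = (9 - (-1)·1.4444 - (-2)·-0.2467) / (6) = 1.6585
  β = (7 - (-4)·1.6585 - (2)·-0.2467) / (9) = 1.5697
  γ = (-2 - (-2)·1.6585 - (2.7)·1.5697) / (7.7) = -0.3794
Change: (-0.3415, 0.1253, -0.1327) → max |·| = 0.3415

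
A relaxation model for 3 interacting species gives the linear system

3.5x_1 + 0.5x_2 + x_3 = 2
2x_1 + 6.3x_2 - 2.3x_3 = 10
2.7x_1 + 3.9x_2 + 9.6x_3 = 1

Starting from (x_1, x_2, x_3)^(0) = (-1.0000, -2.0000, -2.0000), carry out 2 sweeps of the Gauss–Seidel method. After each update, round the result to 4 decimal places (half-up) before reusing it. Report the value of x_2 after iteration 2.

Iteration 1:
  x_1 = (2 - (0.5)·-2.0000 - (1)·-2.0000) / (3.5) = 1.4286
  x_2 = (10 - (2)·1.4286 - (-2.3)·-2.0000) / (6.3) = 0.4036
  x_3 = (1 - (2.7)·1.4286 - (3.9)·0.4036) / (9.6) = -0.4616
Iteration 2:
  x_1 = (2 - (0.5)·0.4036 - (1)·-0.4616) / (3.5) = 0.6457
  x_2 = (10 - (2)·0.6457 - (-2.3)·-0.4616) / (6.3) = 1.2138
  x_3 = (1 - (2.7)·0.6457 - (3.9)·1.2138) / (9.6) = -0.5705

1.2138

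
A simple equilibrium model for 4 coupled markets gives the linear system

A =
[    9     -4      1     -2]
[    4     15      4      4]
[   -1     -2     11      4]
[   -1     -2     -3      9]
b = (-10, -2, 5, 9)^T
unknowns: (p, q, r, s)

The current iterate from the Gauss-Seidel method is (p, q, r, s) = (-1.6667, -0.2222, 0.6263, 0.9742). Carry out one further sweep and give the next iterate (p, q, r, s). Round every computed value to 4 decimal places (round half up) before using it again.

(-1.0630, -0.2767, -0.0467, 0.8048)

One sweep:
  p = (-10 - (-4)·-0.2222 - (1)·0.6263 - (-2)·0.9742) / (9) = -1.0630
  q = (-2 - (4)·-1.0630 - (4)·0.6263 - (4)·0.9742) / (15) = -0.2767
  r = (5 - (-1)·-1.0630 - (-2)·-0.2767 - (4)·0.9742) / (11) = -0.0467
  s = (9 - (-1)·-1.0630 - (-2)·-0.2767 - (-3)·-0.0467) / (9) = 0.8048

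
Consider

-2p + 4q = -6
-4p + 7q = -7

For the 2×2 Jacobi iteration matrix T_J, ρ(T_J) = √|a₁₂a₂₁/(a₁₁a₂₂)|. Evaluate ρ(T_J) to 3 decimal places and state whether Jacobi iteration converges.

1.069

a₁₂a₂₁/(a₁₁a₂₂) = (4)·(-4) / ((-2)·(7)) = 1.142857
ρ = √|1.142857| = √1.142857 = 1.069
ρ > 1, so Jacobi diverges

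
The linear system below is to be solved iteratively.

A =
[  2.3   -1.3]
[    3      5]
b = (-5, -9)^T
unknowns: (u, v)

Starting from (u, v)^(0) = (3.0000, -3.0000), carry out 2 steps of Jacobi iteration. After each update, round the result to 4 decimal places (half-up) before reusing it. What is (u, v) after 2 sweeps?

(-4.2087, 0.5218)

Iteration 1:
  u = (-5 - (-1.3)·-3.0000) / (2.3) = -3.8696
  v = (-9 - (3)·3.0000) / (5) = -3.6000
Iteration 2:
  u = (-5 - (-1.3)·-3.6000) / (2.3) = -4.2087
  v = (-9 - (3)·-3.8696) / (5) = 0.5218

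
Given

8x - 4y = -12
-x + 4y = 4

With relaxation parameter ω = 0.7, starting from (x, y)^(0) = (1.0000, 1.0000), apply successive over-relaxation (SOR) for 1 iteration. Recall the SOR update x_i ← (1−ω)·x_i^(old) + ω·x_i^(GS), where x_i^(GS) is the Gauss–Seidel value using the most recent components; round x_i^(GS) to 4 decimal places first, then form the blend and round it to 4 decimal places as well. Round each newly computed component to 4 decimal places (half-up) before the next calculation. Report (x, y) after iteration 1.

(-0.4000, 0.9300)

Iteration 1:
  x: GS value = (-12 - (-4)·1.0000) / (8) = -1.0000;  x ← (1−ω)·1.0000 + ω·-1.0000 = -0.4000
  y: GS value = (4 - (-1)·-0.4000) / (4) = 0.9000;  y ← (1−ω)·1.0000 + ω·0.9000 = 0.9300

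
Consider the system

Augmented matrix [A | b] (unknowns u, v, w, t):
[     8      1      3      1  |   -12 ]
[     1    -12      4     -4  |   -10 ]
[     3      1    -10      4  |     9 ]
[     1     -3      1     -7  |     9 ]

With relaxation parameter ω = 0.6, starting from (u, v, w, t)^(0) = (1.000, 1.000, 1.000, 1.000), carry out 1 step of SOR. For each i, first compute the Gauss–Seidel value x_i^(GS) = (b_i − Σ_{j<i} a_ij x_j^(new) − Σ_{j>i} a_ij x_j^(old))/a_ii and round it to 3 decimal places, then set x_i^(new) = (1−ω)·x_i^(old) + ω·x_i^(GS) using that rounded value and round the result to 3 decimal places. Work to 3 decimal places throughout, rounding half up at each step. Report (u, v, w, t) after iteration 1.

Iteration 1:
  u: GS value = (-12 - (1)·1.000 - (3)·1.000 - (1)·1.000) / (8) = -2.125;  u ← (1−ω)·1.000 + ω·-2.125 = -0.875
  v: GS value = (-10 - (1)·-0.875 - (4)·1.000 - (-4)·1.000) / (-12) = 0.760;  v ← (1−ω)·1.000 + ω·0.760 = 0.856
  w: GS value = (9 - (3)·-0.875 - (1)·0.856 - (4)·1.000) / (-10) = -0.677;  w ← (1−ω)·1.000 + ω·-0.677 = -0.006
  t: GS value = (9 - (1)·-0.875 - (-3)·0.856 - (1)·-0.006) / (-7) = -1.778;  t ← (1−ω)·1.000 + ω·-1.778 = -0.667

(-0.875, 0.856, -0.006, -0.667)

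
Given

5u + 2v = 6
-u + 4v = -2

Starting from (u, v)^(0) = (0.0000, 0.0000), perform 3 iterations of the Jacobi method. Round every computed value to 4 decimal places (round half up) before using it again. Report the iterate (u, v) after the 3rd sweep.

(1.2800, -0.1500)

Iteration 1:
  u = (6 - (2)·0.0000) / (5) = 1.2000
  v = (-2 - (-1)·0.0000) / (4) = -0.5000
Iteration 2:
  u = (6 - (2)·-0.5000) / (5) = 1.4000
  v = (-2 - (-1)·1.2000) / (4) = -0.2000
Iteration 3:
  u = (6 - (2)·-0.2000) / (5) = 1.2800
  v = (-2 - (-1)·1.4000) / (4) = -0.1500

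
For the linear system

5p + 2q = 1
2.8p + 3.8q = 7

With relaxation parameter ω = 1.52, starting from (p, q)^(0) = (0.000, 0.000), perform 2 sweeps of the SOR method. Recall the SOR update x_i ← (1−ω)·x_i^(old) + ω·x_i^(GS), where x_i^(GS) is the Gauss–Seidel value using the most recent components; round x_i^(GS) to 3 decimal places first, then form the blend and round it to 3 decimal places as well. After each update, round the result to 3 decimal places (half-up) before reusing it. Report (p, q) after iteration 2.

Iteration 1:
  p: GS value = (1 - (2)·0.000) / (5) = 0.200;  p ← (1−ω)·0.000 + ω·0.200 = 0.304
  q: GS value = (7 - (2.8)·0.304) / (3.8) = 1.618;  q ← (1−ω)·0.000 + ω·1.618 = 2.459
Iteration 2:
  p: GS value = (1 - (2)·2.459) / (5) = -0.784;  p ← (1−ω)·0.304 + ω·-0.784 = -1.350
  q: GS value = (7 - (2.8)·-1.350) / (3.8) = 2.837;  q ← (1−ω)·2.459 + ω·2.837 = 3.034

(-1.350, 3.034)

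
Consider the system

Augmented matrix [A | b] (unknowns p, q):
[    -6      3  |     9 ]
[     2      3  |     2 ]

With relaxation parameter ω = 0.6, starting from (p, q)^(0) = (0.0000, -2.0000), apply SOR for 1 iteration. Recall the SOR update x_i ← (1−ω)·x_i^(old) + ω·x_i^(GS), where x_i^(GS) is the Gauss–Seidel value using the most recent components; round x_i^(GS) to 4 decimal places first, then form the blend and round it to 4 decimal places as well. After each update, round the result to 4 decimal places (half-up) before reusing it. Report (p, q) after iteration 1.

Iteration 1:
  p: GS value = (9 - (3)·-2.0000) / (-6) = -2.5000;  p ← (1−ω)·0.0000 + ω·-2.5000 = -1.5000
  q: GS value = (2 - (2)·-1.5000) / (3) = 1.6667;  q ← (1−ω)·-2.0000 + ω·1.6667 = 0.2000

(-1.5000, 0.2000)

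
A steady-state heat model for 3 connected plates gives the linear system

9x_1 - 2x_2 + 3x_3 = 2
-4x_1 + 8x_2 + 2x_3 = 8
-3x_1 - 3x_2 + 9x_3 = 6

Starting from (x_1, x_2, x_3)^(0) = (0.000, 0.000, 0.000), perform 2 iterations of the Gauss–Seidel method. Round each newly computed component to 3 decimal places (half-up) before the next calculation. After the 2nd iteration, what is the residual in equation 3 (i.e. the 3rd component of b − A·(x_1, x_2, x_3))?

0.000

Iteration 1:
  x_1 = (2 - (-2)·0.000 - (3)·0.000) / (9) = 0.222
  x_2 = (8 - (-4)·0.222 - (2)·0.000) / (8) = 1.111
  x_3 = (6 - (-3)·0.222 - (-3)·1.111) / (9) = 1.111
Iteration 2:
  x_1 = (2 - (-2)·1.111 - (3)·1.111) / (9) = 0.099
  x_2 = (8 - (-4)·0.099 - (2)·1.111) / (8) = 0.772
  x_3 = (6 - (-3)·0.099 - (-3)·0.772) / (9) = 0.957
Residual b − A·x = (-0.218, 0.306, 0.000)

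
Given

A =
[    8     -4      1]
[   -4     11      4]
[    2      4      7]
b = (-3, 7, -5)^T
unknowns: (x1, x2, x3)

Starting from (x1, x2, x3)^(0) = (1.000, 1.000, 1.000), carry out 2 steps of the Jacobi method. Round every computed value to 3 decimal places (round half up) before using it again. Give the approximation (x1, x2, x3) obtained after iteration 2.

Iteration 1:
  x1 = (-3 - (-4)·1.000 - (1)·1.000) / (8) = 0.000
  x2 = (7 - (-4)·1.000 - (4)·1.000) / (11) = 0.636
  x3 = (-5 - (2)·1.000 - (4)·1.000) / (7) = -1.571
Iteration 2:
  x1 = (-3 - (-4)·0.636 - (1)·-1.571) / (8) = 0.139
  x2 = (7 - (-4)·0.000 - (4)·-1.571) / (11) = 1.208
  x3 = (-5 - (2)·0.000 - (4)·0.636) / (7) = -1.078

(0.139, 1.208, -1.078)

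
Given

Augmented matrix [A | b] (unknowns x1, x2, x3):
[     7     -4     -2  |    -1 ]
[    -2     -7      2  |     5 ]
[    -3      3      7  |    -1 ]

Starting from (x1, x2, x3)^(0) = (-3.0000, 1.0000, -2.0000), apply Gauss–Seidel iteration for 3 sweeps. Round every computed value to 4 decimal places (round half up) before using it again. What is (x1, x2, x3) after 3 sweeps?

(-0.4577, -0.6681, -0.0527)

Iteration 1:
  x1 = (-1 - (-4)·1.0000 - (-2)·-2.0000) / (7) = -0.1429
  x2 = (5 - (-2)·-0.1429 - (2)·-2.0000) / (-7) = -1.2449
  x3 = (-1 - (-3)·-0.1429 - (3)·-1.2449) / (7) = 0.3294
Iteration 2:
  x1 = (-1 - (-4)·-1.2449 - (-2)·0.3294) / (7) = -0.7601
  x2 = (5 - (-2)·-0.7601 - (2)·0.3294) / (-7) = -0.4030
  x3 = (-1 - (-3)·-0.7601 - (3)·-0.4030) / (7) = -0.2959
Iteration 3:
  x1 = (-1 - (-4)·-0.4030 - (-2)·-0.2959) / (7) = -0.4577
  x2 = (5 - (-2)·-0.4577 - (2)·-0.2959) / (-7) = -0.6681
  x3 = (-1 - (-3)·-0.4577 - (3)·-0.6681) / (7) = -0.0527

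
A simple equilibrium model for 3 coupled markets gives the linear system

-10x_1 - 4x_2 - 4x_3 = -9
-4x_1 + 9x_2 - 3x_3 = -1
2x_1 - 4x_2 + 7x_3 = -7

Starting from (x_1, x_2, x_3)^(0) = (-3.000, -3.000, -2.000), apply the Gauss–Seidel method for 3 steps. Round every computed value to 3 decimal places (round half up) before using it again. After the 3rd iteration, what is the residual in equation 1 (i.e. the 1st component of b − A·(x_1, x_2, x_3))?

Iteration 1:
  x_1 = (-9 - (-4)·-3.000 - (-4)·-2.000) / (-10) = 2.900
  x_2 = (-1 - (-4)·2.900 - (-3)·-2.000) / (9) = 0.511
  x_3 = (-7 - (2)·2.900 - (-4)·0.511) / (7) = -1.537
Iteration 2:
  x_1 = (-9 - (-4)·0.511 - (-4)·-1.537) / (-10) = 1.310
  x_2 = (-1 - (-4)·1.310 - (-3)·-1.537) / (9) = -0.041
  x_3 = (-7 - (2)·1.310 - (-4)·-0.041) / (7) = -1.398
Iteration 3:
  x_1 = (-9 - (-4)·-0.041 - (-4)·-1.398) / (-10) = 1.476
  x_2 = (-1 - (-4)·1.476 - (-3)·-1.398) / (9) = 0.079
  x_3 = (-7 - (2)·1.476 - (-4)·0.079) / (7) = -1.377
Residual b − A·x = (0.568, 0.062, 0.003)

0.568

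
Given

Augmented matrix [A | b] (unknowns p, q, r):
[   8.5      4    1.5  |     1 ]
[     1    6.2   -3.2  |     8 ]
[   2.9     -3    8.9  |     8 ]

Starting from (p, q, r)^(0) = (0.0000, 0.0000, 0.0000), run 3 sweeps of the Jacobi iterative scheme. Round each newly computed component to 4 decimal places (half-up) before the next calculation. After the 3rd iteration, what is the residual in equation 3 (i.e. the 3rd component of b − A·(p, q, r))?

1.7950

Iteration 1:
  p = (1 - (4)·0.0000 - (1.5)·0.0000) / (8.5) = 0.1176
  q = (8 - (1)·0.0000 - (-3.2)·0.0000) / (6.2) = 1.2903
  r = (8 - (2.9)·0.0000 - (-3)·0.0000) / (8.9) = 0.8989
Iteration 2:
  p = (1 - (4)·1.2903 - (1.5)·0.8989) / (8.5) = -0.6482
  q = (8 - (1)·0.1176 - (-3.2)·0.8989) / (6.2) = 1.7353
  r = (8 - (2.9)·0.1176 - (-3)·1.2903) / (8.9) = 1.2955
Iteration 3:
  p = (1 - (4)·1.7353 - (1.5)·1.2955) / (8.5) = -0.9276
  q = (8 - (1)·-0.6482 - (-3.2)·1.2955) / (6.2) = 2.0635
  r = (8 - (2.9)·-0.6482 - (-3)·1.7353) / (8.9) = 1.6950
Residual b − A·x = (-1.9119, 1.5579, 1.7950)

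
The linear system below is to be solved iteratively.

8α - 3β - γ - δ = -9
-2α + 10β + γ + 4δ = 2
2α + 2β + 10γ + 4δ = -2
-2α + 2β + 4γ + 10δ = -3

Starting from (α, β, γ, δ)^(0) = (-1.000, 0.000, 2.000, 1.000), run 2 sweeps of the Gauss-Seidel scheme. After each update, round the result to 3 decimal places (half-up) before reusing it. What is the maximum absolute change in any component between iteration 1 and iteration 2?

Iteration 1:
  α = (-9 - (-3)·0.000 - (-1)·2.000 - (-1)·1.000) / (8) = -0.750
  β = (2 - (-2)·-0.750 - (1)·2.000 - (4)·1.000) / (10) = -0.550
  γ = (-2 - (2)·-0.750 - (2)·-0.550 - (4)·1.000) / (10) = -0.340
  δ = (-3 - (-2)·-0.750 - (2)·-0.550 - (4)·-0.340) / (10) = -0.204
Iteration 2:
  α = (-9 - (-3)·-0.550 - (-1)·-0.340 - (-1)·-0.204) / (8) = -1.399
  β = (2 - (-2)·-1.399 - (1)·-0.340 - (4)·-0.204) / (10) = 0.036
  γ = (-2 - (2)·-1.399 - (2)·0.036 - (4)·-0.204) / (10) = 0.154
  δ = (-3 - (-2)·-1.399 - (2)·0.036 - (4)·0.154) / (10) = -0.649
Change: (-0.649, 0.586, 0.494, -0.445) → max |·| = 0.649

0.649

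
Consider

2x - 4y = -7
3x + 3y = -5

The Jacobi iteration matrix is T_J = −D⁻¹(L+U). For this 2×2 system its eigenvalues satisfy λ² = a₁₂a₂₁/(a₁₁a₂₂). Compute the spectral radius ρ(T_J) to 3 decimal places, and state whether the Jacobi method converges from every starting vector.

a₁₂a₂₁/(a₁₁a₂₂) = (-4)·(3) / ((2)·(3)) = -2.000000
ρ = √|-2.000000| = √2.000000 = 1.414
ρ > 1, so Jacobi diverges

1.414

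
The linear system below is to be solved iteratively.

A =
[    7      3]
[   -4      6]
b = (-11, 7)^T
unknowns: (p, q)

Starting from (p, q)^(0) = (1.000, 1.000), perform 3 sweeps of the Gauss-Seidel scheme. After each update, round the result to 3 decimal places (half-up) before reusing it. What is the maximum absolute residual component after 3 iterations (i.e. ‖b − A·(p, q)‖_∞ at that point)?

0.288

Iteration 1:
  p = (-11 - (3)·1.000) / (7) = -2.000
  q = (7 - (-4)·-2.000) / (6) = -0.167
Iteration 2:
  p = (-11 - (3)·-0.167) / (7) = -1.500
  q = (7 - (-4)·-1.500) / (6) = 0.167
Iteration 3:
  p = (-11 - (3)·0.167) / (7) = -1.643
  q = (7 - (-4)·-1.643) / (6) = 0.071
Residual b − A·x = (0.288, 0.002); ∞-norm = 0.288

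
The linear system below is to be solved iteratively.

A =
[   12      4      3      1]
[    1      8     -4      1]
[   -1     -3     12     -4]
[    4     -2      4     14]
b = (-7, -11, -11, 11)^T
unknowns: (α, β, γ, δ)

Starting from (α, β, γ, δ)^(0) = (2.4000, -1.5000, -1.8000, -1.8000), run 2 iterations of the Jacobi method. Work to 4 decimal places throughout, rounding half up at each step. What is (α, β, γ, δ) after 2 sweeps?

(0.5896, -2.3354, -1.3278, 0.7857)

Iteration 1:
  α = (-7 - (4)·-1.5000 - (3)·-1.8000 - (1)·-1.8000) / (12) = 0.5167
  β = (-11 - (1)·2.4000 - (-4)·-1.8000 - (1)·-1.8000) / (8) = -2.3500
  γ = (-11 - (-1)·2.4000 - (-3)·-1.5000 - (-4)·-1.8000) / (12) = -1.6917
  δ = (11 - (4)·2.4000 - (-2)·-1.5000 - (4)·-1.8000) / (14) = 0.4000
Iteration 2:
  α = (-7 - (4)·-2.3500 - (3)·-1.6917 - (1)·0.4000) / (12) = 0.5896
  β = (-11 - (1)·0.5167 - (-4)·-1.6917 - (1)·0.4000) / (8) = -2.3354
  γ = (-11 - (-1)·0.5167 - (-3)·-2.3500 - (-4)·0.4000) / (12) = -1.3278
  δ = (11 - (4)·0.5167 - (-2)·-2.3500 - (4)·-1.6917) / (14) = 0.7857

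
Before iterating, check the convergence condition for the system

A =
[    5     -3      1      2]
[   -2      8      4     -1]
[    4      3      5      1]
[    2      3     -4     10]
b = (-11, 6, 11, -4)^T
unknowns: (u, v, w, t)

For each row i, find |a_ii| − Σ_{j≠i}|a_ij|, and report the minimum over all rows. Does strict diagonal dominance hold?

-3

row 1: |5| − (3+1+2) = -1
row 2: |8| − (2+4+1) = 1
row 3: |5| − (4+3+1) = -3
row 4: |10| − (2+3+4) = 1
minimum over rows = -3 → not strictly diagonally dominant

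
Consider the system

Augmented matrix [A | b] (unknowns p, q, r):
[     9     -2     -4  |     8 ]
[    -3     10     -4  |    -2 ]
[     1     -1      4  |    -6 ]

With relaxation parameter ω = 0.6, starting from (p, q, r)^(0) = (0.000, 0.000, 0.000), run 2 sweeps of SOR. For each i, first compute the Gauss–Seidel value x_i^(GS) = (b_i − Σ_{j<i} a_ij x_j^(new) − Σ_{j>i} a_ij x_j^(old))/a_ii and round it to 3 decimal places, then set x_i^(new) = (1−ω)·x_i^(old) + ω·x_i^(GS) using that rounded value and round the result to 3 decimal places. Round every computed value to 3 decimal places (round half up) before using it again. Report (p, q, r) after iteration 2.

(0.481, -0.279, -1.407)

Iteration 1:
  p: GS value = (8 - (-2)·0.000 - (-4)·0.000) / (9) = 0.889;  p ← (1−ω)·0.000 + ω·0.889 = 0.533
  q: GS value = (-2 - (-3)·0.533 - (-4)·0.000) / (10) = -0.040;  q ← (1−ω)·0.000 + ω·-0.040 = -0.024
  r: GS value = (-6 - (1)·0.533 - (-1)·-0.024) / (4) = -1.639;  r ← (1−ω)·0.000 + ω·-1.639 = -0.983
Iteration 2:
  p: GS value = (8 - (-2)·-0.024 - (-4)·-0.983) / (9) = 0.447;  p ← (1−ω)·0.533 + ω·0.447 = 0.481
  q: GS value = (-2 - (-3)·0.481 - (-4)·-0.983) / (10) = -0.449;  q ← (1−ω)·-0.024 + ω·-0.449 = -0.279
  r: GS value = (-6 - (1)·0.481 - (-1)·-0.279) / (4) = -1.690;  r ← (1−ω)·-0.983 + ω·-1.690 = -1.407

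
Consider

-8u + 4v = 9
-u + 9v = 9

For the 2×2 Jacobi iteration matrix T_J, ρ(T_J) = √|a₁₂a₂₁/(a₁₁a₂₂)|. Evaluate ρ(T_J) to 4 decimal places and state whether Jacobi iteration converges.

a₁₂a₂₁/(a₁₁a₂₂) = (4)·(-1) / ((-8)·(9)) = 0.055556
ρ = √|0.055556| = √0.055556 = 0.2357
ρ < 1, so Jacobi converges

0.2357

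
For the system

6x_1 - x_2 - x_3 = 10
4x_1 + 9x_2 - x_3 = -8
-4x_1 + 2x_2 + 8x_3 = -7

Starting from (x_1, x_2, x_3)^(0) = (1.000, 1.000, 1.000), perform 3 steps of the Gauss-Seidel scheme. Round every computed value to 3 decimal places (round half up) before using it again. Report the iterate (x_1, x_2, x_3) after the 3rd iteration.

(1.458, -1.511, 0.232)

Iteration 1:
  x_1 = (10 - (-1)·1.000 - (-1)·1.000) / (6) = 2.000
  x_2 = (-8 - (4)·2.000 - (-1)·1.000) / (9) = -1.667
  x_3 = (-7 - (-4)·2.000 - (2)·-1.667) / (8) = 0.542
Iteration 2:
  x_1 = (10 - (-1)·-1.667 - (-1)·0.542) / (6) = 1.479
  x_2 = (-8 - (4)·1.479 - (-1)·0.542) / (9) = -1.486
  x_3 = (-7 - (-4)·1.479 - (2)·-1.486) / (8) = 0.236
Iteration 3:
  x_1 = (10 - (-1)·-1.486 - (-1)·0.236) / (6) = 1.458
  x_2 = (-8 - (4)·1.458 - (-1)·0.236) / (9) = -1.511
  x_3 = (-7 - (-4)·1.458 - (2)·-1.511) / (8) = 0.232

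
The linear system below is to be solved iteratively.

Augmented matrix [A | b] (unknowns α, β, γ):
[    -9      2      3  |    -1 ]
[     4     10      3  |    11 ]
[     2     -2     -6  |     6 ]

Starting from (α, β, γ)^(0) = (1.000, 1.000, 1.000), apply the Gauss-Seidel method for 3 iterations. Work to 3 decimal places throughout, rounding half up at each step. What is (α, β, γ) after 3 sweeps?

Iteration 1:
  α = (-1 - (2)·1.000 - (3)·1.000) / (-9) = 0.667
  β = (11 - (4)·0.667 - (3)·1.000) / (10) = 0.533
  γ = (6 - (2)·0.667 - (-2)·0.533) / (-6) = -0.955
Iteration 2:
  α = (-1 - (2)·0.533 - (3)·-0.955) / (-9) = -0.089
  β = (11 - (4)·-0.089 - (3)·-0.955) / (10) = 1.422
  γ = (6 - (2)·-0.089 - (-2)·1.422) / (-6) = -1.504
Iteration 3:
  α = (-1 - (2)·1.422 - (3)·-1.504) / (-9) = -0.074
  β = (11 - (4)·-0.074 - (3)·-1.504) / (10) = 1.581
  γ = (6 - (2)·-0.074 - (-2)·1.581) / (-6) = -1.552

(-0.074, 1.581, -1.552)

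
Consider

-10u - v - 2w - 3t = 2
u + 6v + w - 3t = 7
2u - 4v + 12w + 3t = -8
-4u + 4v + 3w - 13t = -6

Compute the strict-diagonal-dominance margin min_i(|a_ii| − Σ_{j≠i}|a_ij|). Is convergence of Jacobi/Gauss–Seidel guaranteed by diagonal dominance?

1

row 1: |-10| − (1+2+3) = 4
row 2: |6| − (1+1+3) = 1
row 3: |12| − (2+4+3) = 3
row 4: |-13| − (4+4+3) = 2
minimum over rows = 1 → strictly diagonally dominant (convergence guaranteed)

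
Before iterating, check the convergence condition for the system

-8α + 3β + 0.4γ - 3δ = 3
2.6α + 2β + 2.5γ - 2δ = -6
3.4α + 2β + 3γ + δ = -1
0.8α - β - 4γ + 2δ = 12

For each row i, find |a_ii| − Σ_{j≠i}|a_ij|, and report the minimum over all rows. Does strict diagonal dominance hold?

row 1: |-8| − (3+0.4+3) = 1.6
row 2: |2| − (2.6+2.5+2) = -5.1
row 3: |3| − (3.4+2+1) = -3.4
row 4: |2| − (0.8+1+4) = -3.8
minimum over rows = -5.1 → not strictly diagonally dominant

-5.1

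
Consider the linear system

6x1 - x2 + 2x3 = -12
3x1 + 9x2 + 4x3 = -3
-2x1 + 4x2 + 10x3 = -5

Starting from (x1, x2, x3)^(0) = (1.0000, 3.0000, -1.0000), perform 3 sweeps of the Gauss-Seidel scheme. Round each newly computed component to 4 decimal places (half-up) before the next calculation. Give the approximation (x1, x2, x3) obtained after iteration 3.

Iteration 1:
  x1 = (-12 - (-1)·3.0000 - (2)·-1.0000) / (6) = -1.1667
  x2 = (-3 - (3)·-1.1667 - (4)·-1.0000) / (9) = 0.5000
  x3 = (-5 - (-2)·-1.1667 - (4)·0.5000) / (10) = -0.9333
Iteration 2:
  x1 = (-12 - (-1)·0.5000 - (2)·-0.9333) / (6) = -1.6056
  x2 = (-3 - (3)·-1.6056 - (4)·-0.9333) / (9) = 0.6167
  x3 = (-5 - (-2)·-1.6056 - (4)·0.6167) / (10) = -1.0678
Iteration 3:
  x1 = (-12 - (-1)·0.6167 - (2)·-1.0678) / (6) = -1.5413
  x2 = (-3 - (3)·-1.5413 - (4)·-1.0678) / (9) = 0.6550
  x3 = (-5 - (-2)·-1.5413 - (4)·0.6550) / (10) = -1.0703

(-1.5413, 0.6550, -1.0703)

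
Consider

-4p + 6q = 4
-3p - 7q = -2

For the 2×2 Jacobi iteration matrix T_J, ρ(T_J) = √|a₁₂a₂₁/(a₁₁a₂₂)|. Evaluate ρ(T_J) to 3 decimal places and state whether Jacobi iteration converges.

a₁₂a₂₁/(a₁₁a₂₂) = (6)·(-3) / ((-4)·(-7)) = -0.642857
ρ = √|-0.642857| = √0.642857 = 0.802
ρ < 1, so Jacobi converges

0.802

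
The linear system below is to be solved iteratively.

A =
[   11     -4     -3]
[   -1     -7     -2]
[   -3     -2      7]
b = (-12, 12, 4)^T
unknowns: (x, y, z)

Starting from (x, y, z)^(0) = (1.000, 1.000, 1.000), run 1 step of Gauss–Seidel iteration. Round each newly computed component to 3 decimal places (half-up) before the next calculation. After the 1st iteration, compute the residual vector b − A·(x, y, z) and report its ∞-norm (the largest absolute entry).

15.263

Iteration 1:
  x = (-12 - (-4)·1.000 - (-3)·1.000) / (11) = -0.455
  y = (12 - (-1)·-0.455 - (-2)·1.000) / (-7) = -1.935
  z = (4 - (-3)·-0.455 - (-2)·-1.935) / (7) = -0.176
Residual b − A·x = (-15.263, -2.352, -0.003); ∞-norm = 15.263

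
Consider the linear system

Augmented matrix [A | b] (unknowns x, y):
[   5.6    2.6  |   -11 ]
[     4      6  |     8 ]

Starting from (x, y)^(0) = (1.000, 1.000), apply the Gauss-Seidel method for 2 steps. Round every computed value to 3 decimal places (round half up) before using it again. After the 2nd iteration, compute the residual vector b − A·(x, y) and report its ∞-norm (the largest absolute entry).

Iteration 1:
  x = (-11 - (2.6)·1.000) / (5.6) = -2.429
  y = (8 - (4)·-2.429) / (6) = 2.953
Iteration 2:
  x = (-11 - (2.6)·2.953) / (5.6) = -3.335
  y = (8 - (4)·-3.335) / (6) = 3.557
Residual b − A·x = (-1.572, -0.002); ∞-norm = 1.572

1.572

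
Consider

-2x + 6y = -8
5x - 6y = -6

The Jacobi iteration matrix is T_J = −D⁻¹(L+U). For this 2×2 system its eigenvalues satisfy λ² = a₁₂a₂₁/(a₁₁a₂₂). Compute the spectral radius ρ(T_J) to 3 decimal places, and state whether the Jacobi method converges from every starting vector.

1.581

a₁₂a₂₁/(a₁₁a₂₂) = (6)·(5) / ((-2)·(-6)) = 2.500000
ρ = √|2.500000| = √2.500000 = 1.581
ρ > 1, so Jacobi diverges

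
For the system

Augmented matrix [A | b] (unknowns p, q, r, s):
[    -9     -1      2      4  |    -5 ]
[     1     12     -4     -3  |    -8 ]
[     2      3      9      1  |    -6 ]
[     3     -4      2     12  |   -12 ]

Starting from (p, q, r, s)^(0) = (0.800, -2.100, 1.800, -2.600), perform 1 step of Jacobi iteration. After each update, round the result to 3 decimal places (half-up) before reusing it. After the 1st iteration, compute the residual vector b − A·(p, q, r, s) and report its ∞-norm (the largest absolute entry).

10.881

Iteration 1:
  p = (-5 - (-1)·-2.100 - (2)·1.800 - (4)·-2.600) / (-9) = 0.033
  q = (-8 - (1)·0.800 - (-4)·1.800 - (-3)·-2.600) / (12) = -0.783
  r = (-6 - (2)·0.800 - (3)·-2.100 - (1)·-2.600) / (9) = 0.144
  s = (-12 - (3)·0.800 - (-4)·-2.100 - (2)·1.800) / (12) = -2.200
Residual b − A·x = (3.026, -4.661, -2.813, 10.881); ∞-norm = 10.881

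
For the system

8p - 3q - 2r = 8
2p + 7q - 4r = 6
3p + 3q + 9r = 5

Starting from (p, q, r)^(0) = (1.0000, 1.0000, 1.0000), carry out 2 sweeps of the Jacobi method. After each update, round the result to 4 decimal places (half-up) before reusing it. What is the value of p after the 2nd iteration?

1.4008

Iteration 1:
  p = (8 - (-3)·1.0000 - (-2)·1.0000) / (8) = 1.6250
  q = (6 - (2)·1.0000 - (-4)·1.0000) / (7) = 1.1429
  r = (5 - (3)·1.0000 - (3)·1.0000) / (9) = -0.1111
Iteration 2:
  p = (8 - (-3)·1.1429 - (-2)·-0.1111) / (8) = 1.4008
  q = (6 - (2)·1.6250 - (-4)·-0.1111) / (7) = 0.3294
  r = (5 - (3)·1.6250 - (3)·1.1429) / (9) = -0.3671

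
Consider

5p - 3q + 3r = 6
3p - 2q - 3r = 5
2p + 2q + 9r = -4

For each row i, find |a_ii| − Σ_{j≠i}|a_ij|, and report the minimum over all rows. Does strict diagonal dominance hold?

-4

row 1: |5| − (3+3) = -1
row 2: |-2| − (3+3) = -4
row 3: |9| − (2+2) = 5
minimum over rows = -4 → not strictly diagonally dominant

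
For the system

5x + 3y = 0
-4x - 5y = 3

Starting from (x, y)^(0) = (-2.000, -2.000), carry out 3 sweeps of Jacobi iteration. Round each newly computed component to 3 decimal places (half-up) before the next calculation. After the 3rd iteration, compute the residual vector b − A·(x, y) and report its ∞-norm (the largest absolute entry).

6.144

Iteration 1:
  x = (0 - (3)·-2.000) / (5) = 1.200
  y = (3 - (-4)·-2.000) / (-5) = 1.000
Iteration 2:
  x = (0 - (3)·1.000) / (5) = -0.600
  y = (3 - (-4)·1.200) / (-5) = -1.560
Iteration 3:
  x = (0 - (3)·-1.560) / (5) = 0.936
  y = (3 - (-4)·-0.600) / (-5) = -0.120
Residual b − A·x = (-4.320, 6.144); ∞-norm = 6.144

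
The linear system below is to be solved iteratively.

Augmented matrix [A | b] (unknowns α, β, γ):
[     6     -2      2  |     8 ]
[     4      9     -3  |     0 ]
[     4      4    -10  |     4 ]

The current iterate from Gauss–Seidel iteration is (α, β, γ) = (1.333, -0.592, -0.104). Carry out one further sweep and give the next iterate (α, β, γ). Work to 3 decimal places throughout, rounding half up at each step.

One sweep:
  α = (8 - (-2)·-0.592 - (2)·-0.104) / (6) = 1.171
  β = (0 - (4)·1.171 - (-3)·-0.104) / (9) = -0.555
  γ = (4 - (4)·1.171 - (4)·-0.555) / (-10) = -0.154

(1.171, -0.555, -0.154)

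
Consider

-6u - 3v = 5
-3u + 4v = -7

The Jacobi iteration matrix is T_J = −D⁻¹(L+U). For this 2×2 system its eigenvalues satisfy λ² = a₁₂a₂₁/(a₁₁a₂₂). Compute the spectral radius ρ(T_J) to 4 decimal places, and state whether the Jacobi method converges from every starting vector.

0.6124

a₁₂a₂₁/(a₁₁a₂₂) = (-3)·(-3) / ((-6)·(4)) = -0.375000
ρ = √|-0.375000| = √0.375000 = 0.6124
ρ < 1, so Jacobi converges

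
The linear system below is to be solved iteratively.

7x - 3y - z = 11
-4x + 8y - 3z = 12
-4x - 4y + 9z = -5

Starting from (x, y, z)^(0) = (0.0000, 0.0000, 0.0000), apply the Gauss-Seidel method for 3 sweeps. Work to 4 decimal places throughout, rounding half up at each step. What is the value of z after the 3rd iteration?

2.6535

Iteration 1:
  x = (11 - (-3)·0.0000 - (-1)·0.0000) / (7) = 1.5714
  y = (12 - (-4)·1.5714 - (-3)·0.0000) / (8) = 2.2857
  z = (-5 - (-4)·1.5714 - (-4)·2.2857) / (9) = 1.1587
Iteration 2:
  x = (11 - (-3)·2.2857 - (-1)·1.1587) / (7) = 2.7165
  y = (12 - (-4)·2.7165 - (-3)·1.1587) / (8) = 3.2928
  z = (-5 - (-4)·2.7165 - (-4)·3.2928) / (9) = 2.1152
Iteration 3:
  x = (11 - (-3)·3.2928 - (-1)·2.1152) / (7) = 3.2848
  y = (12 - (-4)·3.2848 - (-3)·2.1152) / (8) = 3.9356
  z = (-5 - (-4)·3.2848 - (-4)·3.9356) / (9) = 2.6535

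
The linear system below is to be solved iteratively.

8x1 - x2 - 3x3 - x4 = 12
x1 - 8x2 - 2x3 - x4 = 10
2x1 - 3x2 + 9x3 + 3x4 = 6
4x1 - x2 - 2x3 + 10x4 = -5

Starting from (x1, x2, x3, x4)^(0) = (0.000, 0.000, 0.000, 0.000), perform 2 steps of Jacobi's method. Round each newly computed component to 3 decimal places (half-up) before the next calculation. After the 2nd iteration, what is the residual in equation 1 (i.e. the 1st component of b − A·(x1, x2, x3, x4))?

Iteration 1:
  x1 = (12 - (-1)·0.000 - (-3)·0.000 - (-1)·0.000) / (8) = 1.500
  x2 = (10 - (1)·0.000 - (-2)·0.000 - (-1)·0.000) / (-8) = -1.250
  x3 = (6 - (2)·0.000 - (-3)·0.000 - (3)·0.000) / (9) = 0.667
  x4 = (-5 - (4)·0.000 - (-1)·0.000 - (-2)·0.000) / (10) = -0.500
Iteration 2:
  x1 = (12 - (-1)·-1.250 - (-3)·0.667 - (-1)·-0.500) / (8) = 1.531
  x2 = (10 - (1)·1.500 - (-2)·0.667 - (-1)·-0.500) / (-8) = -1.167
  x3 = (6 - (2)·1.500 - (-3)·-1.250 - (3)·-0.500) / (9) = 0.083
  x4 = (-5 - (4)·1.500 - (-1)·-1.250 - (-2)·0.667) / (10) = -1.092
Residual b − A·x = (-2.258, -1.793, 1.966, -1.205)

-2.258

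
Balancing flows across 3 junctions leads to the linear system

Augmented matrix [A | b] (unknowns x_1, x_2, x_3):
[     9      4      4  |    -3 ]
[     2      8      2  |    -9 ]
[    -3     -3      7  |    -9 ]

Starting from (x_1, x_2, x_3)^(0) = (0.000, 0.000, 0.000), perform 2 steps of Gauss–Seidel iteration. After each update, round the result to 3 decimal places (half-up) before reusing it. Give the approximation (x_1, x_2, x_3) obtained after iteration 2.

Iteration 1:
  x_1 = (-3 - (4)·0.000 - (4)·0.000) / (9) = -0.333
  x_2 = (-9 - (2)·-0.333 - (2)·0.000) / (8) = -1.042
  x_3 = (-9 - (-3)·-0.333 - (-3)·-1.042) / (7) = -1.875
Iteration 2:
  x_1 = (-3 - (4)·-1.042 - (4)·-1.875) / (9) = 0.963
  x_2 = (-9 - (2)·0.963 - (2)·-1.875) / (8) = -0.897
  x_3 = (-9 - (-3)·0.963 - (-3)·-0.897) / (7) = -1.257

(0.963, -0.897, -1.257)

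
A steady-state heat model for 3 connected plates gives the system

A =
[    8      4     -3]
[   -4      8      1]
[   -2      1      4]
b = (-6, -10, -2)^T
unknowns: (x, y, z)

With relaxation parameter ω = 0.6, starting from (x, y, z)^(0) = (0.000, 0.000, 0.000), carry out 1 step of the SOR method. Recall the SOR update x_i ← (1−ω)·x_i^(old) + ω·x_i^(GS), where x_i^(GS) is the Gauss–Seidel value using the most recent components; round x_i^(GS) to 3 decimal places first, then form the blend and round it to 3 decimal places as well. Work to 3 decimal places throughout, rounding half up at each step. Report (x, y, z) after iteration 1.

(-0.450, -0.885, -0.302)

Iteration 1:
  x: GS value = (-6 - (4)·0.000 - (-3)·0.000) / (8) = -0.750;  x ← (1−ω)·0.000 + ω·-0.750 = -0.450
  y: GS value = (-10 - (-4)·-0.450 - (1)·0.000) / (8) = -1.475;  y ← (1−ω)·0.000 + ω·-1.475 = -0.885
  z: GS value = (-2 - (-2)·-0.450 - (1)·-0.885) / (4) = -0.504;  z ← (1−ω)·0.000 + ω·-0.504 = -0.302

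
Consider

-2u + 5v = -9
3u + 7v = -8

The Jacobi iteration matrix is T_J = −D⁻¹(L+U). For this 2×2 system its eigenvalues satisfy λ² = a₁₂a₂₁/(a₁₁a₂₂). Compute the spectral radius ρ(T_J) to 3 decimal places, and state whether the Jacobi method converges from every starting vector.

a₁₂a₂₁/(a₁₁a₂₂) = (5)·(3) / ((-2)·(7)) = -1.071429
ρ = √|-1.071429| = √1.071429 = 1.035
ρ > 1, so Jacobi diverges

1.035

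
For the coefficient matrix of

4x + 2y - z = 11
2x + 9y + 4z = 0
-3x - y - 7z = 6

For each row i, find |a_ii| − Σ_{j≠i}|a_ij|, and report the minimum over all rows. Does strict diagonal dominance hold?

row 1: |4| − (2+1) = 1
row 2: |9| − (2+4) = 3
row 3: |-7| − (3+1) = 3
minimum over rows = 1 → strictly diagonally dominant (convergence guaranteed)

1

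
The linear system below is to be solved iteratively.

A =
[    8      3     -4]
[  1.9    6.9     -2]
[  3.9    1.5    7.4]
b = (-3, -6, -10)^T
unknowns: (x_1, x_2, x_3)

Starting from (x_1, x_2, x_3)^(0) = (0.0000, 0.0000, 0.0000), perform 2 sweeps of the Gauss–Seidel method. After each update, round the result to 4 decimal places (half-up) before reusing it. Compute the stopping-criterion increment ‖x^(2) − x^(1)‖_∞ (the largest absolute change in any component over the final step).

0.2311

Iteration 1:
  x_1 = (-3 - (3)·0.0000 - (-4)·0.0000) / (8) = -0.3750
  x_2 = (-6 - (1.9)·-0.3750 - (-2)·0.0000) / (6.9) = -0.7663
  x_3 = (-10 - (3.9)·-0.3750 - (1.5)·-0.7663) / (7.4) = -0.9984
Iteration 2:
  x_1 = (-3 - (3)·-0.7663 - (-4)·-0.9984) / (8) = -0.5868
  x_2 = (-6 - (1.9)·-0.5868 - (-2)·-0.9984) / (6.9) = -0.9974
  x_3 = (-10 - (3.9)·-0.5868 - (1.5)·-0.9974) / (7.4) = -0.8399
Change: (-0.2118, -0.2311, 0.1585) → max |·| = 0.2311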